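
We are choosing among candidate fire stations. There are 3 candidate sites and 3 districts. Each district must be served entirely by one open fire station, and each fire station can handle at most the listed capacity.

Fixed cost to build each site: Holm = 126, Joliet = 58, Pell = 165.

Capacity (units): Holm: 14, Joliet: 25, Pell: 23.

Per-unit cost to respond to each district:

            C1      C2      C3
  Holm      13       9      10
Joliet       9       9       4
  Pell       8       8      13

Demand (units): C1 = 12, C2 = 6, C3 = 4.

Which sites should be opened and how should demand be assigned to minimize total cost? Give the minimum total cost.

Open {Joliet}: C1→Joliet 9·12=108, C2→Joliet 9·6=54, C3→Joliet 4·4=16.
Loads: Joliet carries 22/25. Service 178; fixed 58; total 236.
Next best feasible plan costs 361.

Minimum total cost: 236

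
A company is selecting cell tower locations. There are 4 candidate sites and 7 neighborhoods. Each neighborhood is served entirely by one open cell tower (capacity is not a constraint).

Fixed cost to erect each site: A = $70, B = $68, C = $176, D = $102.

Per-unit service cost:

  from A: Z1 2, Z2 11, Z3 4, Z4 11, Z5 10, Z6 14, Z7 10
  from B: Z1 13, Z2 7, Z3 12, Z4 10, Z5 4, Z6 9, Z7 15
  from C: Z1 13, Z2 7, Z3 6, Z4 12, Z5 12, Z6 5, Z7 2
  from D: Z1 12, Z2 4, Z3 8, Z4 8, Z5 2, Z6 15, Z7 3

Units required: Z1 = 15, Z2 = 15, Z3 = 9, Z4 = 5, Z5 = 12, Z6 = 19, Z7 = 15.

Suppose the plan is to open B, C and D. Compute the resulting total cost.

Each neighborhood is assigned to its cheapest site among the open ones.
{B, C, D}: Z1→D 12·15=180, Z2→D 4·15=60, Z3→C 6·9=54, Z4→D 8·5=40, Z5→D 2·12=24, Z6→C 5·19=95, Z7→C 2·15=30. Service 483; fixed 346; total 829.

Total cost: 829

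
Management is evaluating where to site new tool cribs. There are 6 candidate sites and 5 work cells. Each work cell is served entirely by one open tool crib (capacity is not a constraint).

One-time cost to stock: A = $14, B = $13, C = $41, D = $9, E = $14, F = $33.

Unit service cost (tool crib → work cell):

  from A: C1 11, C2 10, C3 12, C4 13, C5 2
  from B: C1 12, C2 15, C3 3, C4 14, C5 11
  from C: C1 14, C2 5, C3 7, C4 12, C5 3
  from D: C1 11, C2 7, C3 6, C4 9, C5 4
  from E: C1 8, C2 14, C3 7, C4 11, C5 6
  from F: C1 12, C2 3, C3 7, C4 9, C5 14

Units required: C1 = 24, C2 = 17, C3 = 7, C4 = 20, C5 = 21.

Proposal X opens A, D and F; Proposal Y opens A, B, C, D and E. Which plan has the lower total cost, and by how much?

Proposal X: {A, D, F}: C1→A 11·24=264, C2→F 3·17=51, C3→D 6·7=42, C4→D 9·20=180, C5→A 2·21=42. Service 579; fixed 56; total 635.
Proposal Y: {A, B, C, D, E}: C1→E 8·24=192, C2→C 5·17=85, C3→B 3·7=21, C4→D 9·20=180, C5→A 2·21=42. Service 520; fixed 91; total 611.
Difference: |635 − 611| = 24.

Proposal Y is cheaper by 24.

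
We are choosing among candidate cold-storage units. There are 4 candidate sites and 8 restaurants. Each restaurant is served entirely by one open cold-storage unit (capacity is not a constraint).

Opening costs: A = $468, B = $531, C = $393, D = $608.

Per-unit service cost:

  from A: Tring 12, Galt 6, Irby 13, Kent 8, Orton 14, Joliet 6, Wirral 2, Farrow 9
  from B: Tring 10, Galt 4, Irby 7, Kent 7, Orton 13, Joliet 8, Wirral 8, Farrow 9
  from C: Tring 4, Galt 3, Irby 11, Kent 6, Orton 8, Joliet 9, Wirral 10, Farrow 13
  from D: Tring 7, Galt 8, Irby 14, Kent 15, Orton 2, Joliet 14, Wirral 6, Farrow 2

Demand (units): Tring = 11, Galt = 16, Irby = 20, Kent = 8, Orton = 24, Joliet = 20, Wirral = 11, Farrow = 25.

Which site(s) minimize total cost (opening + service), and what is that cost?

For any fixed open set, each restaurant goes to its cheapest open site; total = fixed + service.
{C}: Tring→C 4·11=44, Galt→C 3·16=48, Irby→C 11·20=220, Kent→C 6·8=48, Orton→C 8·24=192, Joliet→C 9·20=180, Wirral→C 10·11=110, Farrow→C 13·25=325. Service 1167; fixed 393; total 1560.
{D}: service 1049 + fixed 608 = 1657
{B}: Tring→B 10·11=110, Galt→B 4·16=64, Irby→B 7·20=140, Kent→B 7·8=56, Orton→B 13·24=312, Joliet→B 8·20=160, Wirral→B 8·11=88, Farrow→B 9·25=225. Service 1155; fixed 531; total 1686.
{A, B, C, D}: service 520 + fixed 2000 = 2520
No other subset beats 1560.

Open C only; minimum total cost 1560.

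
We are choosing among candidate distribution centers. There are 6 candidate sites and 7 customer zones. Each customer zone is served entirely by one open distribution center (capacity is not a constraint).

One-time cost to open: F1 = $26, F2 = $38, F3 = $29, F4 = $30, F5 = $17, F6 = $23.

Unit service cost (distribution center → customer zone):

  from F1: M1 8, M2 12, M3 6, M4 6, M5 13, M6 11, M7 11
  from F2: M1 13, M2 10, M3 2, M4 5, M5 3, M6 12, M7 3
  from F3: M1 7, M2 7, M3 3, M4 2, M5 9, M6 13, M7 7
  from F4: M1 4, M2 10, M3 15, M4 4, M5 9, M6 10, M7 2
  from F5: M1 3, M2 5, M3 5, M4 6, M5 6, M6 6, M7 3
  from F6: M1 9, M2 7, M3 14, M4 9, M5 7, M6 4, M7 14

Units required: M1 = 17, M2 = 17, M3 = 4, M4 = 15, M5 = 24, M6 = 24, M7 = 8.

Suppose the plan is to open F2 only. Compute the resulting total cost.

Each customer zone is assigned to its cheapest site among the open ones.
{F2}: M1→F2 13·17=221, M2→F2 10·17=170, M3→F2 2·4=8, M4→F2 5·15=75, M5→F2 3·24=72, M6→F2 12·24=288, M7→F2 3·8=24. Service 858; fixed 38; total 896.

Total cost: 896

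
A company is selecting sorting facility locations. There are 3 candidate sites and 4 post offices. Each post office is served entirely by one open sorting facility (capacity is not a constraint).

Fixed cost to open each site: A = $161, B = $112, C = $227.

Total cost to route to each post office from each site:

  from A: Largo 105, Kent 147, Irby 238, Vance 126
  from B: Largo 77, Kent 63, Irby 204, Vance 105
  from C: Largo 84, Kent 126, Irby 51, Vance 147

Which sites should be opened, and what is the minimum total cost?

Open B only; minimum total cost 561.

For any fixed open set, each post office goes to its cheapest open site; total = fixed + service.
{B}: Largo→B 77, Kent→B 63, Irby→B 204, Vance→B 105. Service 449; fixed 112; total 561.
{B, C}: Largo→B 77, Kent→B 63, Irby→C 51, Vance→B 105. Service 296; fixed 339; total 635.
{C}: service 408 + fixed 227 = 635
{A, B, C}: service 296 + fixed 500 = 796
(All 7 nonempty subsets were checked; B only is lowest.)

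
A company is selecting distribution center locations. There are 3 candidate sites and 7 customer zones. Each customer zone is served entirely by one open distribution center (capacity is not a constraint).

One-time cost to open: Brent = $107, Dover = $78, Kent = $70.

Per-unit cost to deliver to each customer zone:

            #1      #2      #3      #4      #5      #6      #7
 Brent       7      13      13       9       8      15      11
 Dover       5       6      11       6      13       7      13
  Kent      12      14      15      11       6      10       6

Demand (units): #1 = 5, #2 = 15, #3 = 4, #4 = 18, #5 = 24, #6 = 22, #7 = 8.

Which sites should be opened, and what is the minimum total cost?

For any fixed open set, each customer zone goes to its cheapest open site; total = fixed + service.
{Dover, Kent}: #1→Dover 5·5=25, #2→Dover 6·15=90, #3→Dover 11·4=44, #4→Dover 6·18=108, #5→Kent 6·24=144, #6→Dover 7·22=154, #7→Kent 6·8=48. Service 613; fixed 148; total 761.
{Brent, Dover, Kent}: #1→Dover 5·5=25, #2→Dover 6·15=90, #3→Dover 11·4=44, #4→Dover 6·18=108, #5→Kent 6·24=144, #6→Dover 7·22=154, #7→Kent 6·8=48. Service 613; fixed 255; total 868.
{Brent, Dover}: #1→Dover 5·5=25, #2→Dover 6·15=90, #3→Dover 11·4=44, #4→Dover 6·18=108, #5→Brent 8·24=192, #6→Dover 7·22=154, #7→Brent 11·8=88. Service 701; fixed 185; total 886.
{Kent}: #1→Kent 12·5=60, #2→Kent 14·15=210, #3→Kent 15·4=60, #4→Kent 11·18=198, #5→Kent 6·24=144, #6→Kent 10·22=220, #7→Kent 6·8=48. Service 940; fixed 70; total 1010.
No other subset beats 761.

Open Dover and Kent; minimum total cost 761.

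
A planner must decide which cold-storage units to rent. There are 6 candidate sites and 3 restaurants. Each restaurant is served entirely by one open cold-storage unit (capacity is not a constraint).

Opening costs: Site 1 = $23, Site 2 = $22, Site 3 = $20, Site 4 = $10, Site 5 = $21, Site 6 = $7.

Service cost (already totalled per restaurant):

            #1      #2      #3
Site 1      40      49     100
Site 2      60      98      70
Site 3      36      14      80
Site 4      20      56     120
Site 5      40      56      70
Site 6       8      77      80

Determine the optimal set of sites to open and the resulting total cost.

Open Site 3 and Site 6; minimum total cost 129.

For any fixed open set, each restaurant goes to its cheapest open site; total = fixed + service.
{Site 3, Site 6}: #1→Site 6 8, #2→Site 3 14, #3→Site 3 80. Service 102; fixed 27; total 129.
{Site 3, Site 4, Site 6}: service 102 + fixed 37 = 139
{Site 3, Site 5, Site 6}: service 92 + fixed 48 = 140
{Site 1, Site 2, Site 3, Site 4, Site 5, Site 6}: service 92 + fixed 103 = 195
No other subset beats 129.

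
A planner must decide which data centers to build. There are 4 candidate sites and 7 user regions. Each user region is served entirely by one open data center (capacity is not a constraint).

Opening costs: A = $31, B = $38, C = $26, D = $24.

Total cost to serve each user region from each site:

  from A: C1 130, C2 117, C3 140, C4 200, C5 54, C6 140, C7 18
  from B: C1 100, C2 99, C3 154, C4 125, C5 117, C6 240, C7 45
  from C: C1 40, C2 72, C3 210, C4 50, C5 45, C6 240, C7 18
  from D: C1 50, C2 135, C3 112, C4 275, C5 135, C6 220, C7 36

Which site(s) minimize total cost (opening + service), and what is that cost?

For any fixed open set, each user region goes to its cheapest open site; total = fixed + service.
{A, C, D}: C1→C 40, C2→C 72, C3→D 112, C4→C 50, C5→C 45, C6→A 140, C7→A 18. Service 477; fixed 81; total 558.
{A, C}: service 505 + fixed 57 = 562
{A, B, C, D}: C1→C 40, C2→C 72, C3→D 112, C4→C 50, C5→C 45, C6→A 140, C7→A 18. Service 477; fixed 119; total 596.
{D}: C1→D 50, C2→D 135, C3→D 112, C4→D 275, C5→D 135, C6→D 220, C7→D 36. Service 963; fixed 24; total 987.
(All 15 nonempty subsets were checked; A, C and D is lowest.)

Open A, C and D; minimum total cost 558.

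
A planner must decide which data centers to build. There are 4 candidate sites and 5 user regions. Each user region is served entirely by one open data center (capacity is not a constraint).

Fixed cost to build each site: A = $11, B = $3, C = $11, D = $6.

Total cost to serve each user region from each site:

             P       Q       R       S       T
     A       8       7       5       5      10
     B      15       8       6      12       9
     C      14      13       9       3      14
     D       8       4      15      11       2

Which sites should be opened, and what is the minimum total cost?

For any fixed open set, each user region goes to its cheapest open site; total = fixed + service.
{B, D}: P→D 8, Q→D 4, R→B 6, S→D 11, T→D 2. Service 31; fixed 9; total 40.
{A, D}: service 24 + fixed 17 = 41
{B, C, D}: P→D 8, Q→D 4, R→B 6, S→C 3, T→D 2. Service 23; fixed 20; total 43.
{A, B, C, D}: service 22 + fixed 31 = 53
No other subset beats 40.

Open B and D; minimum total cost 40.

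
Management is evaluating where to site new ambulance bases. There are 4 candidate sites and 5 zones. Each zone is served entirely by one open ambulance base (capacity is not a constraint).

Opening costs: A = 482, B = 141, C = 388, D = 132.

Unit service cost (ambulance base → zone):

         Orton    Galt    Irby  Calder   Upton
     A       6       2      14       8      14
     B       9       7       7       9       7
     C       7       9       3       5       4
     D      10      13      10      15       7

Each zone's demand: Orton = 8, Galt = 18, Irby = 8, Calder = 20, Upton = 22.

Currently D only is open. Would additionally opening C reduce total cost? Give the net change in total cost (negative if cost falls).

Current service cost with {D}: 848.
Adding C: each zone re-picks its cheapest; new service cost 430, saving 418.
Extra fixed cost: 388. Net change = 388 − 418 = -30.
(Totals: 980 → 950.)

Yes — net change −30 (cost falls by 30).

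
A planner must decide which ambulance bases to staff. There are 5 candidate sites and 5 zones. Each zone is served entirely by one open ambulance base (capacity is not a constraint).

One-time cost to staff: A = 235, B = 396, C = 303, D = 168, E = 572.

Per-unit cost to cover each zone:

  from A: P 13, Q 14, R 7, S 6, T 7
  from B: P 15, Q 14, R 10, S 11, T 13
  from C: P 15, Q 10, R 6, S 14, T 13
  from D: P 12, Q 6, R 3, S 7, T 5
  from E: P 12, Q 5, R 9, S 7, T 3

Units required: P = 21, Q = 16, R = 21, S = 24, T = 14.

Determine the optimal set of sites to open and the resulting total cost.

For any fixed open set, each zone goes to its cheapest open site; total = fixed + service.
{D}: P→D 12·21=252, Q→D 6·16=96, R→D 3·21=63, S→D 7·24=168, T→D 5·14=70. Service 649; fixed 168; total 817.
{A, D}: service 625 + fixed 403 = 1028
{C, D}: P→D 12·21=252, Q→D 6·16=96, R→D 3·21=63, S→D 7·24=168, T→D 5·14=70. Service 649; fixed 471; total 1120.
{A, B, C, D, E}: P→D 12·21=252, Q→E 5·16=80, R→D 3·21=63, S→A 6·24=144, T→E 3·14=42. Service 581; fixed 1674; total 2255.
No other subset beats 817.

Open D only; minimum total cost 817.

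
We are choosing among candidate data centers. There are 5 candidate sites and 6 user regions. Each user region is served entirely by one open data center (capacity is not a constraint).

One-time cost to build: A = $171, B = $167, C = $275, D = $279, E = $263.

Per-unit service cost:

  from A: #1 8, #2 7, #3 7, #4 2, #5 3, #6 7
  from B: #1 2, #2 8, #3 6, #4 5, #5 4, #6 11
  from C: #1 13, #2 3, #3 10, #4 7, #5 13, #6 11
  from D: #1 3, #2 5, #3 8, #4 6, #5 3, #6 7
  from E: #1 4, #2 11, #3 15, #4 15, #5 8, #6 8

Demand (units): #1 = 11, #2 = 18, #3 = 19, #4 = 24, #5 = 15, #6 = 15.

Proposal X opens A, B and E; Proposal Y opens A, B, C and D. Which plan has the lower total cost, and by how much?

Proposal X is cheaper by 219.

Proposal X: {A, B, E}: #1→B 2·11=22, #2→A 7·18=126, #3→B 6·19=114, #4→A 2·24=48, #5→A 3·15=45, #6→A 7·15=105. Service 460; fixed 601; total 1061.
Proposal Y: {A, B, C, D}: #1→B 2·11=22, #2→C 3·18=54, #3→B 6·19=114, #4→A 2·24=48, #5→A 3·15=45, #6→A 7·15=105. Service 388; fixed 892; total 1280.
Difference: |1061 − 1280| = 219.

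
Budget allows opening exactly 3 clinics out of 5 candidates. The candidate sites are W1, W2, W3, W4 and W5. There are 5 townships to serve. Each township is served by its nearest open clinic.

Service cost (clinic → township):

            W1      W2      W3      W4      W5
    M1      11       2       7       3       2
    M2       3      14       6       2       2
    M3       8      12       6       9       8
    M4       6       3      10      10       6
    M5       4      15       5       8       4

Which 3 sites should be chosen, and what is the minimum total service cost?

With exactly 3 open, each township uses its cheapest among the chosen.
{W2, W3, W5}: M1→W2 2, M2→W5 2, M3→W3 6, M4→W2 3, M5→W5 4. Service cost 17.
{W1, W2, W3}: service cost 18
{W2, W3, W4}: service cost 18
Among all 10 size-3 choices, {W2, W3, W5} is lowest.

Choose W2, W3 and W5; total service cost 17.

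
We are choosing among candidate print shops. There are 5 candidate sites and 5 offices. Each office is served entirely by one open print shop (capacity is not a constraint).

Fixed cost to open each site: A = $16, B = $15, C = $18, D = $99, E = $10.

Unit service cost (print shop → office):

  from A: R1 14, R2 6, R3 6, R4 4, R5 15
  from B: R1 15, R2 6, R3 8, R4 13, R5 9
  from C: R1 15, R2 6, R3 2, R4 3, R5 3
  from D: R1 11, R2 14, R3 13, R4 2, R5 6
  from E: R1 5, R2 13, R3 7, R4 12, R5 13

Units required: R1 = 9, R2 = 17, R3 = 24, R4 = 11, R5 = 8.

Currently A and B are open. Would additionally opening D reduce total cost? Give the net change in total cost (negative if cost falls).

Current service cost with {A, B}: 488.
Adding D: each office re-picks its cheapest; new service cost 415, saving 73.
Extra fixed cost: 99. Net change = 99 − 73 = 26.
(Totals: 519 → 545.)

No — net change +26 (cost rises by 26).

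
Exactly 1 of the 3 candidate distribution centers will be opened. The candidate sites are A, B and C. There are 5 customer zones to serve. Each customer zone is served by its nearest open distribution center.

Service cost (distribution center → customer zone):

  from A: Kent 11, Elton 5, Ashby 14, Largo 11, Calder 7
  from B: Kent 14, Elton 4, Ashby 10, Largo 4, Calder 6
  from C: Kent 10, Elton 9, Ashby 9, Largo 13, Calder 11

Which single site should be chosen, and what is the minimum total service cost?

Choose B only; total service cost 38.

With exactly 1 open, each customer zone uses its cheapest among the chosen.
{B}: Kent→B 14, Elton→B 4, Ashby→B 10, Largo→B 4, Calder→B 6. Service cost 38.
{A}: service cost 48
{C}: service cost 52
Among all 3 size-1 choices, {B} is lowest.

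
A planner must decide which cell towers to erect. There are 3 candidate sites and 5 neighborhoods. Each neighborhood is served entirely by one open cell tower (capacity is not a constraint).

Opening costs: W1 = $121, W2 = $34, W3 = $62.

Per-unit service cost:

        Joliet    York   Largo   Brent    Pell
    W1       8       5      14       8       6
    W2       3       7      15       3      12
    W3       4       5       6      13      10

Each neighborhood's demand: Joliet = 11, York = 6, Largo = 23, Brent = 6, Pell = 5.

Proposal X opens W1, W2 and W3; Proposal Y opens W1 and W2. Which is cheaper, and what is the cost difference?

Proposal X: {W1, W2, W3}: Joliet→W2 3·11=33, York→W1 5·6=30, Largo→W3 6·23=138, Brent→W2 3·6=18, Pell→W1 6·5=30. Service 249; fixed 217; total 466.
Proposal Y: {W1, W2}: Joliet→W2 3·11=33, York→W1 5·6=30, Largo→W1 14·23=322, Brent→W2 3·6=18, Pell→W1 6·5=30. Service 433; fixed 155; total 588.
Difference: |466 − 588| = 122.

Proposal X is cheaper by 122.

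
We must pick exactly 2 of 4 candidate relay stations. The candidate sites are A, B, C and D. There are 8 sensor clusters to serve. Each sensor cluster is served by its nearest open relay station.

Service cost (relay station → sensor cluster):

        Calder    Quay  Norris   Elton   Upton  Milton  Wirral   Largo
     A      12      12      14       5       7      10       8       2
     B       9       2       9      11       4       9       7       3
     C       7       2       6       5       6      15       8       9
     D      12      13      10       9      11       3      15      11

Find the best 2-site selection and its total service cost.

With exactly 2 open, each sensor cluster uses its cheapest among the chosen.
{B, C}: Calder→C 7, Quay→B 2, Norris→C 6, Elton→C 5, Upton→B 4, Milton→B 9, Wirral→B 7, Largo→B 3. Service cost 43.
{A, C}: service cost 46
{B, D}: service cost 46
Among all 6 size-2 choices, {B, C} is lowest.

Choose B and C; total service cost 43.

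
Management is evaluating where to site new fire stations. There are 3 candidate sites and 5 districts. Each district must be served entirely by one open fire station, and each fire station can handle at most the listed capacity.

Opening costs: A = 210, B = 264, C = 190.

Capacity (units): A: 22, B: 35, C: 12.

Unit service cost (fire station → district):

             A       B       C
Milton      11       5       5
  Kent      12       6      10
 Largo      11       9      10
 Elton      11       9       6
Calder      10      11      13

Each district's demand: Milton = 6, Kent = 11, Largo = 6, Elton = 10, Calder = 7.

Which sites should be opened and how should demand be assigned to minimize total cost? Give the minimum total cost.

Minimum total cost: 741

Open {B, C}: Milton→B 5·6=30, Kent→B 6·11=66, Largo→B 9·6=54, Elton→C 6·10=60, Calder→B 11·7=77.
Loads: B carries 30/35, C carries 10/12. Service 287; fixed 454; total 741.
Next best feasible plan costs 771.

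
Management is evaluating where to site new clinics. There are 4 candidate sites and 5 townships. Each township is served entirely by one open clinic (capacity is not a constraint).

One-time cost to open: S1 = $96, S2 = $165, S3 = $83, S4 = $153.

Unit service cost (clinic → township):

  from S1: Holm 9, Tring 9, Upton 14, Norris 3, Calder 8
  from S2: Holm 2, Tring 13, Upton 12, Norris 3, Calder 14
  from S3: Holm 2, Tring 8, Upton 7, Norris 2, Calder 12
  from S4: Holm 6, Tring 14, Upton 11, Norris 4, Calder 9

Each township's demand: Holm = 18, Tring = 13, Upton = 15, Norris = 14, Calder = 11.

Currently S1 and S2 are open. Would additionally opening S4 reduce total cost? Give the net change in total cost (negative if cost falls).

Current service cost with {S1, S2}: 463.
Adding S4: each township re-picks its cheapest; new service cost 448, saving 15.
Extra fixed cost: 153. Net change = 153 − 15 = 138.
(Totals: 724 → 862.)

No — net change +138 (cost rises by 138).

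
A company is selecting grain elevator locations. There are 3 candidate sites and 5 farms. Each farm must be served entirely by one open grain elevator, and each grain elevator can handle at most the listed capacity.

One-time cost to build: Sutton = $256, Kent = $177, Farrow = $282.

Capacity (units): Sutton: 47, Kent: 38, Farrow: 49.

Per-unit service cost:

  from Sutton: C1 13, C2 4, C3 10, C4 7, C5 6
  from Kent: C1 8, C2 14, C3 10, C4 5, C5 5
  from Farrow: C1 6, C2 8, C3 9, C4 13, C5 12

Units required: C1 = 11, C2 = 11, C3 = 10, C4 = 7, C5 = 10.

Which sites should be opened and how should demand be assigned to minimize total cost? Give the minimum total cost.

Open {Farrow}: C1→Farrow 6·11=66, C2→Farrow 8·11=88, C3→Farrow 9·10=90, C4→Farrow 13·7=91, C5→Farrow 12·10=120.
Loads: Farrow carries 49/49. Service 455; fixed 282; total 737.
Next best feasible plan costs 750.

Minimum total cost: 737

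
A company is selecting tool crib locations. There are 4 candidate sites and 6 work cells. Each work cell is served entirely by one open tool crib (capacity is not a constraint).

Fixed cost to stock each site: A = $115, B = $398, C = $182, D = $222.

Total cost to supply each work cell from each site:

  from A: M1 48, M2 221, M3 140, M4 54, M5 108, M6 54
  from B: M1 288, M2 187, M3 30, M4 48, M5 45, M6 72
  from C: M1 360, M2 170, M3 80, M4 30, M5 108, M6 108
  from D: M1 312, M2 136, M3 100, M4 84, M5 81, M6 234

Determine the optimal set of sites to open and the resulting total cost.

For any fixed open set, each work cell goes to its cheapest open site; total = fixed + service.
{A}: M1→A 48, M2→A 221, M3→A 140, M4→A 54, M5→A 108, M6→A 54. Service 625; fixed 115; total 740.
{A, C}: M1→A 48, M2→C 170, M3→C 80, M4→C 30, M5→A 108, M6→A 54. Service 490; fixed 297; total 787.
{A, D}: M1→A 48, M2→D 136, M3→D 100, M4→A 54, M5→D 81, M6→A 54. Service 473; fixed 337; total 810.
{A, B, C, D}: service 343 + fixed 917 = 1260
(All 15 nonempty subsets were checked; A only is lowest.)

Open A only; minimum total cost 740.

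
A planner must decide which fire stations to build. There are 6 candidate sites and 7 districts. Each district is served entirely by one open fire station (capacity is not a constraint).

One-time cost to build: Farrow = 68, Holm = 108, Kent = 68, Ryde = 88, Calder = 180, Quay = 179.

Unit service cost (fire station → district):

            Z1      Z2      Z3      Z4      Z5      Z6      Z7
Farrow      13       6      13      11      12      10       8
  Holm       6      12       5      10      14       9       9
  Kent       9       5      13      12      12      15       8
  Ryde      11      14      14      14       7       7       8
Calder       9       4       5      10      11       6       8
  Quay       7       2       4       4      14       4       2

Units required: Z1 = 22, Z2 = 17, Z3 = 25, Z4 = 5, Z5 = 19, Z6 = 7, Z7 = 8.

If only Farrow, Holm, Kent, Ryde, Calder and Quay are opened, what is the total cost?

Each district is assigned to its cheapest site among the open ones.
{Farrow, Holm, Kent, Ryde, Calder, Quay}: Z1→Holm 6·22=132, Z2→Quay 2·17=34, Z3→Quay 4·25=100, Z4→Quay 4·5=20, Z5→Ryde 7·19=133, Z6→Quay 4·7=28, Z7→Quay 2·8=16. Service 463; fixed 691; total 1154.

Total cost: 1154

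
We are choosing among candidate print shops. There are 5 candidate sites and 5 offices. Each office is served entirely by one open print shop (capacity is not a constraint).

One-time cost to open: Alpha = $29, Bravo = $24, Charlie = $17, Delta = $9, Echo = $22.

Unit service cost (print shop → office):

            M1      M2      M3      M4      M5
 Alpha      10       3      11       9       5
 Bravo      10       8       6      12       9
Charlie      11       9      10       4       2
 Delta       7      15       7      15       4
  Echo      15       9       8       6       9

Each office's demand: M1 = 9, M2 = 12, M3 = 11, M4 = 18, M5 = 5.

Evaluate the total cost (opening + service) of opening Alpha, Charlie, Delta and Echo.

Each office is assigned to its cheapest site among the open ones.
{Alpha, Charlie, Delta, Echo}: M1→Delta 7·9=63, M2→Alpha 3·12=36, M3→Delta 7·11=77, M4→Charlie 4·18=72, M5→Charlie 2·5=10. Service 258; fixed 77; total 335.

Total cost: 335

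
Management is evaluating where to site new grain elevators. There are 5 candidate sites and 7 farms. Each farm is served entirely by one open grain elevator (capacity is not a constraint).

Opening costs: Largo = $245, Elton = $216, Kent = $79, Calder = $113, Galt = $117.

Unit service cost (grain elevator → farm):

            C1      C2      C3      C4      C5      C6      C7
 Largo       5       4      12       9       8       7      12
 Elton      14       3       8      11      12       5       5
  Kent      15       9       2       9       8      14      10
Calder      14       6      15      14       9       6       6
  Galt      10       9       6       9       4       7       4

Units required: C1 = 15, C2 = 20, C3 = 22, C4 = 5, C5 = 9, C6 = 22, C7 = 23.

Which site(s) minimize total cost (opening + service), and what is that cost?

Open Kent and Galt; minimum total cost 897.

For any fixed open set, each farm goes to its cheapest open site; total = fixed + service.
{Kent, Galt}: C1→Galt 10·15=150, C2→Kent 9·20=180, C3→Kent 2·22=44, C4→Kent 9·5=45, C5→Galt 4·9=36, C6→Galt 7·22=154, C7→Galt 4·23=92. Service 701; fixed 196; total 897.
{Galt}: service 789 + fixed 117 = 906
{Kent, Calder, Galt}: C1→Galt 10·15=150, C2→Calder 6·20=120, C3→Kent 2·22=44, C4→Kent 9·5=45, C5→Galt 4·9=36, C6→Calder 6·22=132, C7→Galt 4·23=92. Service 619; fixed 309; total 928.
{Largo, Elton, Kent, Calder, Galt}: C1→Largo 5·15=75, C2→Elton 3·20=60, C3→Kent 2·22=44, C4→Largo 9·5=45, C5→Galt 4·9=36, C6→Elton 5·22=110, C7→Galt 4·23=92. Service 462; fixed 770; total 1232.
No other subset beats 897.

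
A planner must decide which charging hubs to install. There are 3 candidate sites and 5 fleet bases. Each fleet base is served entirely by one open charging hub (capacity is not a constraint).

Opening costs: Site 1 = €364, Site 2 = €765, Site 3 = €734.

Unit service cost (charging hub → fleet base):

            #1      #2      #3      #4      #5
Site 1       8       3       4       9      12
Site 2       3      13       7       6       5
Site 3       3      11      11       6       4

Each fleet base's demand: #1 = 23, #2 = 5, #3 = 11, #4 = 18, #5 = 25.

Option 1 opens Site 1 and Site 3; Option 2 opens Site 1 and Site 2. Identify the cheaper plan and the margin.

Option 1: {Site 1, Site 3}: #1→Site 3 3·23=69, #2→Site 1 3·5=15, #3→Site 1 4·11=44, #4→Site 3 6·18=108, #5→Site 3 4·25=100. Service 336; fixed 1098; total 1434.
Option 2: {Site 1, Site 2}: #1→Site 2 3·23=69, #2→Site 1 3·5=15, #3→Site 1 4·11=44, #4→Site 2 6·18=108, #5→Site 2 5·25=125. Service 361; fixed 1129; total 1490.
Difference: |1434 − 1490| = 56.

Option 1 is cheaper by 56.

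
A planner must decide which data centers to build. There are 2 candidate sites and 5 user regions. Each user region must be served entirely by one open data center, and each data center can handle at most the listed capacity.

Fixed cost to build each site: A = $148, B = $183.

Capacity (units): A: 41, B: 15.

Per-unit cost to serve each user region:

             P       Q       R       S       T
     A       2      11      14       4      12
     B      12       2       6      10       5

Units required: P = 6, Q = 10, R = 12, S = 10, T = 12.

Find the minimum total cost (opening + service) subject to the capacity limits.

Open {A, B}: P→A 2·6=12, Q→A 11·10=110, R→B 6·12=72, S→A 4·10=40, T→A 12·12=144.
Loads: A carries 38/41, B carries 12/15. Service 378; fixed 331; total 709.
Next best feasible plan costs 715.

Minimum total cost: 709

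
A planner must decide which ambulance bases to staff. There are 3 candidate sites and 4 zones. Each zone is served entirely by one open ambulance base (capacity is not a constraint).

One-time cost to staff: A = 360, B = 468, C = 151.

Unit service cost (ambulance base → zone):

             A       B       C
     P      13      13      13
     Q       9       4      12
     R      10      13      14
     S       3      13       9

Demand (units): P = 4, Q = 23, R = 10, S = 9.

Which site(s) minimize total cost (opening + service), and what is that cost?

For any fixed open set, each zone goes to its cheapest open site; total = fixed + service.
{C}: P→C 13·4=52, Q→C 12·23=276, R→C 14·10=140, S→C 9·9=81. Service 549; fixed 151; total 700.
{A}: service 386 + fixed 360 = 746
{B}: P→B 13·4=52, Q→B 4·23=92, R→B 13·10=130, S→B 13·9=117. Service 391; fixed 468; total 859.
{A, B, C}: P→A 13·4=52, Q→B 4·23=92, R→A 10·10=100, S→A 3·9=27. Service 271; fixed 979; total 1250.
No other subset beats 700.

Open C only; minimum total cost 700.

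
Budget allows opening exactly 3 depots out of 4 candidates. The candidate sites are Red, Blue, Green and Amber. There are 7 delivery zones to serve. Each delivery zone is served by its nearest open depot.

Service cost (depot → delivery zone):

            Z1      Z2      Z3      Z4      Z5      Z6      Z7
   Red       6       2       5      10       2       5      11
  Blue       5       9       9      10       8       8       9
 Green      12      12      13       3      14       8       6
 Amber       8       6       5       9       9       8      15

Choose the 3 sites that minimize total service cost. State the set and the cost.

With exactly 3 open, each delivery zone uses its cheapest among the chosen.
{Red, Blue, Green}: Z1→Blue 5, Z2→Red 2, Z3→Red 5, Z4→Green 3, Z5→Red 2, Z6→Red 5, Z7→Green 6. Service cost 28.
{Red, Green, Amber}: service cost 29
{Red, Blue, Amber}: service cost 37
Among all 4 size-3 choices, {Red, Blue, Green} is lowest.

Choose Red, Blue and Green; total service cost 28.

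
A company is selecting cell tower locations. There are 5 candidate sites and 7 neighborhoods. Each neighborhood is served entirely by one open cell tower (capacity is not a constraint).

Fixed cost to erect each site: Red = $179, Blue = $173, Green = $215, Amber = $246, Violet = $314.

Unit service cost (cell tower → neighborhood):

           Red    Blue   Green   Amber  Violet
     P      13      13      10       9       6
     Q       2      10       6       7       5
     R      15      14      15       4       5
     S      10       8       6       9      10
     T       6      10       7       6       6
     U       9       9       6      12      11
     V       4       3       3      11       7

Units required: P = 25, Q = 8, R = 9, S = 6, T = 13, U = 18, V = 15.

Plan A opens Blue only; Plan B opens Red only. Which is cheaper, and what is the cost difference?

Plan B is cheaper by 74.

Plan A: {Blue}: P→Blue 13·25=325, Q→Blue 10·8=80, R→Blue 14·9=126, S→Blue 8·6=48, T→Blue 10·13=130, U→Blue 9·18=162, V→Blue 3·15=45. Service 916; fixed 173; total 1089.
Plan B: {Red}: P→Red 13·25=325, Q→Red 2·8=16, R→Red 15·9=135, S→Red 10·6=60, T→Red 6·13=78, U→Red 9·18=162, V→Red 4·15=60. Service 836; fixed 179; total 1015.
Difference: |1089 − 1015| = 74.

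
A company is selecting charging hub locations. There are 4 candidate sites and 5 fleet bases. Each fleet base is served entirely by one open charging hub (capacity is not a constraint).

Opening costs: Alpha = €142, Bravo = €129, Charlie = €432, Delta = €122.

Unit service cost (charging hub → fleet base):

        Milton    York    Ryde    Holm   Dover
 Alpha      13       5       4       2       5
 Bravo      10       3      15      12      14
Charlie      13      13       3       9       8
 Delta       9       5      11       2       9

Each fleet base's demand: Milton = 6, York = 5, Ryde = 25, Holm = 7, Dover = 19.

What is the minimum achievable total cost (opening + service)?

Minimum total cost: 454

For any fixed open set, each fleet base goes to its cheapest open site; total = fixed + service.
{Alpha}: Milton→Alpha 13·6=78, York→Alpha 5·5=25, Ryde→Alpha 4·25=100, Holm→Alpha 2·7=14, Dover→Alpha 5·19=95. Service 312; fixed 142; total 454.
{Alpha, Delta}: Milton→Delta 9·6=54, York→Alpha 5·5=25, Ryde→Alpha 4·25=100, Holm→Alpha 2·7=14, Dover→Alpha 5·19=95. Service 288; fixed 264; total 552.
{Alpha, Bravo}: Milton→Bravo 10·6=60, York→Bravo 3·5=15, Ryde→Alpha 4·25=100, Holm→Alpha 2·7=14, Dover→Alpha 5·19=95. Service 284; fixed 271; total 555.
{Alpha, Bravo, Charlie, Delta}: service 253 + fixed 825 = 1078
No other subset beats 454.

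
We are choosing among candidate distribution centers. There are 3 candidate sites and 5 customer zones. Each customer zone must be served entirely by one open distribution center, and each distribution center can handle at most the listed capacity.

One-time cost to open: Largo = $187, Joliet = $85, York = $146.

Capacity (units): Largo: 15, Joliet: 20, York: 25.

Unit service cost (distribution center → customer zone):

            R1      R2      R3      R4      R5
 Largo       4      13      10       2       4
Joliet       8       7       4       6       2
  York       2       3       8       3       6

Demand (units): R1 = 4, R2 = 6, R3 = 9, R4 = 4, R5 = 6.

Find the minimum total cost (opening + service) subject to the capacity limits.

Open {Joliet, York}: R1→York 2·4=8, R2→York 3·6=18, R3→Joliet 4·9=36, R4→York 3·4=12, R5→Joliet 2·6=12.
Loads: Joliet carries 15/20, York carries 14/25. Service 86; fixed 231; total 317.
Next best feasible plan costs 329.

Minimum total cost: 317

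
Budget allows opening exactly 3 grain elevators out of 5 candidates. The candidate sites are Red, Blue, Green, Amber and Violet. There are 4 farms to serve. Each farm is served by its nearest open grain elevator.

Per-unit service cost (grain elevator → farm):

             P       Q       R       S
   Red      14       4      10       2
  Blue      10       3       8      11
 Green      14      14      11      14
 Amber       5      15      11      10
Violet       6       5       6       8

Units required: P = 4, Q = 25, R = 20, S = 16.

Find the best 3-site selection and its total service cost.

Choose Red, Blue and Violet; total service cost 251.

With exactly 3 open, each farm uses its cheapest among the chosen.
{Red, Blue, Violet}: P→Violet 6·4=24, Q→Blue 3·25=75, R→Violet 6·20=120, S→Red 2·16=32. Service cost 251.
{Red, Amber, Violet}: service cost 272
{Red, Green, Violet}: service cost 276
Among all 10 size-3 choices, {Red, Blue, Violet} is lowest.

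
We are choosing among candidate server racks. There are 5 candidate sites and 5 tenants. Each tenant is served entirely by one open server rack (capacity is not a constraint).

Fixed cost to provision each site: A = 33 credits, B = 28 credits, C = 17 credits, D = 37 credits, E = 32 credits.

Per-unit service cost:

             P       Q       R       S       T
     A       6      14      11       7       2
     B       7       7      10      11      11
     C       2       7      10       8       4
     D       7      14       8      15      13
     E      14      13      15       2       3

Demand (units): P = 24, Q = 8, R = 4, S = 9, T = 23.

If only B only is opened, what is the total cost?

Each tenant is assigned to its cheapest site among the open ones.
{B}: P→B 7·24=168, Q→B 7·8=56, R→B 10·4=40, S→B 11·9=99, T→B 11·23=253. Service 616; fixed 28; total 644.

Total cost: 644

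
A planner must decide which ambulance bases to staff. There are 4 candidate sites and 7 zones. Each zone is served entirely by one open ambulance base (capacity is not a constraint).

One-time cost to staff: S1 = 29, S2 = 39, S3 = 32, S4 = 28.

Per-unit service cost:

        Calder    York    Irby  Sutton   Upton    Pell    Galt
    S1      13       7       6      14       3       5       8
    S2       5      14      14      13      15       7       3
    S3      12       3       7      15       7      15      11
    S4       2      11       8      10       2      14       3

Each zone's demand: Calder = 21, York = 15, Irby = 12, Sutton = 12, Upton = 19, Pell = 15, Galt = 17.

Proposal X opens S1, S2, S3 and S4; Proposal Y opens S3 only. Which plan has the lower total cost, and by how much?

Proposal X is cheaper by 567.

Proposal X: {S1, S2, S3, S4}: Calder→S4 2·21=42, York→S3 3·15=45, Irby→S1 6·12=72, Sutton→S4 10·12=120, Upton→S4 2·19=38, Pell→S1 5·15=75, Galt→S2 3·17=51. Service 443; fixed 128; total 571.
Proposal Y: {S3}: Calder→S3 12·21=252, York→S3 3·15=45, Irby→S3 7·12=84, Sutton→S3 15·12=180, Upton→S3 7·19=133, Pell→S3 15·15=225, Galt→S3 11·17=187. Service 1106; fixed 32; total 1138.
Difference: |571 − 1138| = 567.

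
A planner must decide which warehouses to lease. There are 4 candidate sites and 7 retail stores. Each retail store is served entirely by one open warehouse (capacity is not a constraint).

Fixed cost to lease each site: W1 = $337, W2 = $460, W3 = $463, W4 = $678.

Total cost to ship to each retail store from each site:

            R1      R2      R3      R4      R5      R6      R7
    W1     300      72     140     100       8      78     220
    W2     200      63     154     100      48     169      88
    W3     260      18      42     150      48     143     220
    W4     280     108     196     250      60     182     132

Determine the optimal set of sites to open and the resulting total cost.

Open W1 only; minimum total cost 1255.

For any fixed open set, each retail store goes to its cheapest open site; total = fixed + service.
{W1}: R1→W1 300, R2→W1 72, R3→W1 140, R4→W1 100, R5→W1 8, R6→W1 78, R7→W1 220. Service 918; fixed 337; total 1255.
{W2}: service 822 + fixed 460 = 1282
{W3}: service 881 + fixed 463 = 1344
{W1, W2, W3, W4}: service 534 + fixed 1938 = 2472
No other subset beats 1255.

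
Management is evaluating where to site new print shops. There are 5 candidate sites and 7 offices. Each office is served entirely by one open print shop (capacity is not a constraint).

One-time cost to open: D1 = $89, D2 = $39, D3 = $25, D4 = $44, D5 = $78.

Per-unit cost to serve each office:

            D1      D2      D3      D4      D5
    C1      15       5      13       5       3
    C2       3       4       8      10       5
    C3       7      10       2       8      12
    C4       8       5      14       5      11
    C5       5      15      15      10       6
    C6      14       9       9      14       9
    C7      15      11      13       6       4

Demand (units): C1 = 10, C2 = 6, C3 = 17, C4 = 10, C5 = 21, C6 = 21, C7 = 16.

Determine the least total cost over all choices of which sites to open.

Minimum total cost: 659

For any fixed open set, each office goes to its cheapest open site; total = fixed + service.
{D2, D3, D5}: C1→D5 3·10=30, C2→D2 4·6=24, C3→D3 2·17=34, C4→D2 5·10=50, C5→D5 6·21=126, C6→D2 9·21=189, C7→D5 4·16=64. Service 517; fixed 142; total 659.
{D3, D4, D5}: service 523 + fixed 147 = 670
{D3, D5}: service 583 + fixed 103 = 686
{D1, D2, D3, D4, D5}: C1→D5 3·10=30, C2→D1 3·6=18, C3→D3 2·17=34, C4→D2 5·10=50, C5→D1 5·21=105, C6→D2 9·21=189, C7→D5 4·16=64. Service 490; fixed 275; total 765.
No other subset beats 659.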